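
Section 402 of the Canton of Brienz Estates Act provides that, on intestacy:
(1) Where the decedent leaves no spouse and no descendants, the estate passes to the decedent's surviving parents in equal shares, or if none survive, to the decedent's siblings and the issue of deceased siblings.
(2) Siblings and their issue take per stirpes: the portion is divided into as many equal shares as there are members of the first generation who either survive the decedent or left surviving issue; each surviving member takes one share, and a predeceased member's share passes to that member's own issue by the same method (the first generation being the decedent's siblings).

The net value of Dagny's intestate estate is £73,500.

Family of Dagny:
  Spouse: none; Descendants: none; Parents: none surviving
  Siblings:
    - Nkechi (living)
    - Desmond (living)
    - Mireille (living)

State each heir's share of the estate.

Nkechi: £24,500; Desmond: £24,500; Mireille: £24,500

The entire £73,500 passes to the siblings and their issue.
That amount (£73,500) is divided into 3 shares of £24,500: Nkechi, Desmond, and Mireille each take £24,500.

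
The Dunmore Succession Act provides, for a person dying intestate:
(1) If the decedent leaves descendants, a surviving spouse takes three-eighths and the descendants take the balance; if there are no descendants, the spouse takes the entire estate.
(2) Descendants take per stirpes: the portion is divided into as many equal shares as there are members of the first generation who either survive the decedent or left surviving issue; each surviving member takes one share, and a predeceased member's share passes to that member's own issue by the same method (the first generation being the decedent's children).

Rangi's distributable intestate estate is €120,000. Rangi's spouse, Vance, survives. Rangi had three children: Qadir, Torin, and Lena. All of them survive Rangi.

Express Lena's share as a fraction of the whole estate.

Vance takes three-eighths of €120,000 = €45,000. The remaining €75,000 passes to the descendants.
The descendants' portion (€75,000) is divided into 3 shares of €25,000: Qadir, Torin, and Lena each take €25,000.

Lena receives 5/24 of the estate.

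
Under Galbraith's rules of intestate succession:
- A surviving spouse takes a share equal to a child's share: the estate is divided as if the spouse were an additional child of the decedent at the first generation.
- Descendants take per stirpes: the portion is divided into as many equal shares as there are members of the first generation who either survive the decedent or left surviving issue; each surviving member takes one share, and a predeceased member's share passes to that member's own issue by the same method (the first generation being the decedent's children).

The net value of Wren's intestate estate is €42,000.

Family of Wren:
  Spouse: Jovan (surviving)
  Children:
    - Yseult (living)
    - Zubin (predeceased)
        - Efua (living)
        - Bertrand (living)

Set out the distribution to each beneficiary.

The spouse counts as an additional share at the children's level, so there are 3 primary shares of €14,000. Jovan takes one such share (€14,000).
The children's combined portion (€28,000) is divided into 2 shares of €14,000: Yseult takes €14,000; Zubin's €14,000 share passes to Zubin's issue.
Zubin's share (€14,000) is divided into 2 shares of €7,000: Efua and Bertrand each take €7,000.

Jovan: €14,000; Yseult: €14,000; Efua: €7,000; Bertrand: €7,000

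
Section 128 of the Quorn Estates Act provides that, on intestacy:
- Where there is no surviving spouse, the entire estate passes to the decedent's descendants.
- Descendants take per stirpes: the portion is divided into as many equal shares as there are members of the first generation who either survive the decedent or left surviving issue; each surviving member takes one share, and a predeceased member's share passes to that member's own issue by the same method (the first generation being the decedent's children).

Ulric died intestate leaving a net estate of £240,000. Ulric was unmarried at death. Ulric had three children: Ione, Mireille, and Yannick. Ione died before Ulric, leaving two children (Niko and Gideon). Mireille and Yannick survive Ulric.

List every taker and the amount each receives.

The entire £240,000 passes to the descendants.
That amount (£240,000) is divided into 3 shares of £80,000: Mireille and Yannick each take £80,000; Ione's £80,000 share passes to Ione's issue.
Ione's share (£80,000) is divided into 2 shares of £40,000: Niko and Gideon each take £40,000.

Niko: £40,000; Gideon: £40,000; Mireille: £80,000; Yannick: £80,000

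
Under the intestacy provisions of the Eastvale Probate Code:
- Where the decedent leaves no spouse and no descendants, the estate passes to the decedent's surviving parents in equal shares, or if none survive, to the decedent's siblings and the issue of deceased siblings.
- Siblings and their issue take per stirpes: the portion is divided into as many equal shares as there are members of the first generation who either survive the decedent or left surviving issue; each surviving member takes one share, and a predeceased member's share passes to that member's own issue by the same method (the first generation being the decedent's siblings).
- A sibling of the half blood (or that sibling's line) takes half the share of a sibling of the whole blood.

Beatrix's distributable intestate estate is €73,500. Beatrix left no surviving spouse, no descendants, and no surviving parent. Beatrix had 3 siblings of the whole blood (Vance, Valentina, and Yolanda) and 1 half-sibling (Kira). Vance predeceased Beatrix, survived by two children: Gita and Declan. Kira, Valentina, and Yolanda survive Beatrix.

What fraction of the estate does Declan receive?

Declan receives 1/7 of the estate.

The entire €73,500 passes to the siblings and their issue.
Counting each half-blood sibling's line as half a unit, there are 7/2 units in €73,500, so one unit is €21,000. Whole-blood lines (Vance, Valentina, and Yolanda) take €21,000 each; half-blood lines (Kira) take €10,500 each.
Vance's share (€21,000) is divided into 2 shares of €10,500: Gita and Declan each take €10,500.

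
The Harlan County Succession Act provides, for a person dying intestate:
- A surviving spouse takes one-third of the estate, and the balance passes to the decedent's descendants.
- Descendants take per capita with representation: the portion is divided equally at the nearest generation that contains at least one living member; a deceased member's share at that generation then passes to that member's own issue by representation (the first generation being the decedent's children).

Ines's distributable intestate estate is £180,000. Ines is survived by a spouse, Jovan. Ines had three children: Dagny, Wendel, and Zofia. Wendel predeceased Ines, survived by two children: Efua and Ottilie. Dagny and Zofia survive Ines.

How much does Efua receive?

Efua receives £20,000.

Jovan takes one-third of £180,000 = £60,000. The remaining £120,000 passes to the descendants.
The descendants' portion (£120,000) is divided into 3 shares of £40,000: Dagny and Zofia each take £40,000; Wendel's £40,000 share passes to Wendel's issue.
Wendel's share (£40,000) is divided into 2 shares of £20,000: Efua and Ottilie each take £20,000.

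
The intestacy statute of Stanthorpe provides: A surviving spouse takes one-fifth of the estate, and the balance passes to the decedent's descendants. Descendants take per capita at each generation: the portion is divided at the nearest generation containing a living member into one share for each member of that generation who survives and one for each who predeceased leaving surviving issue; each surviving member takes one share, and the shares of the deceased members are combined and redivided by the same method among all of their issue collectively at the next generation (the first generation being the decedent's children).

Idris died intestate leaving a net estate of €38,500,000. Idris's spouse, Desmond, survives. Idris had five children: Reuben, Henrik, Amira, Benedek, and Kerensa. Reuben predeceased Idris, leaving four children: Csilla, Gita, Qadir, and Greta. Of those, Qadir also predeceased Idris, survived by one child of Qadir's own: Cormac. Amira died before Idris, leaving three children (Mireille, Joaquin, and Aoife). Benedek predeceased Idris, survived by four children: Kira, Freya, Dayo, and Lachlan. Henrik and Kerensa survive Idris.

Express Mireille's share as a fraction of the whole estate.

Mireille receives 12/275 of the estate.

Desmond takes one-fifth of €38,500,000 = €7,700,000. The remaining €30,800,000 passes to the descendants.
The descendants' portion (€30,800,000) is divided at the children's generation into 5 shares of €6,160,000. Henrik and Kerensa each take €6,160,000. The 3 shares of the deceased (Reuben, Amira, and Benedek) are combined into a pool of €18,480,000.
That pool (€18,480,000) is divided at the grandchildren's generation into 11 shares of €1,680,000. Csilla, Gita, Greta, Mireille, Joaquin, Aoife, Kira, Freya, Dayo, and Lachlan each take €1,680,000. The remaining share for the deceased Qadir (€1,680,000) is carried to the next generation.
That pool (€1,680,000) passes entirely to Cormac, the sole taker at the great-grandchildren's generation.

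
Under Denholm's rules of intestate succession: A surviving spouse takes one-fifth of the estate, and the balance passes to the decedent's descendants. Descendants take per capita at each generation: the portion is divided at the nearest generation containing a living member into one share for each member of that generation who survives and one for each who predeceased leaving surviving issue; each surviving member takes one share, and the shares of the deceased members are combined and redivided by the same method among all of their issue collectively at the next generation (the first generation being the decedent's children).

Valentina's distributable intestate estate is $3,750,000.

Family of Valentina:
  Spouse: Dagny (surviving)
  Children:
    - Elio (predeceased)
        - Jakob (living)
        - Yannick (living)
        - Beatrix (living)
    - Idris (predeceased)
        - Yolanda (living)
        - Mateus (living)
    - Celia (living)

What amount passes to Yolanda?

Yolanda receives $400,000.

Dagny takes one-fifth of $3,750,000 = $750,000. The remaining $3,000,000 passes to the descendants.
The descendants' portion ($3,000,000) is divided at the children's generation into 3 shares of $1,000,000. Celia takes $1,000,000. The 2 shares of the deceased (Elio and Idris) are combined into a pool of $2,000,000.
That pool ($2,000,000) is divided at the grandchildren's generation equally among Jakob, Yannick, Beatrix, Yolanda, and Mateus: $400,000 each.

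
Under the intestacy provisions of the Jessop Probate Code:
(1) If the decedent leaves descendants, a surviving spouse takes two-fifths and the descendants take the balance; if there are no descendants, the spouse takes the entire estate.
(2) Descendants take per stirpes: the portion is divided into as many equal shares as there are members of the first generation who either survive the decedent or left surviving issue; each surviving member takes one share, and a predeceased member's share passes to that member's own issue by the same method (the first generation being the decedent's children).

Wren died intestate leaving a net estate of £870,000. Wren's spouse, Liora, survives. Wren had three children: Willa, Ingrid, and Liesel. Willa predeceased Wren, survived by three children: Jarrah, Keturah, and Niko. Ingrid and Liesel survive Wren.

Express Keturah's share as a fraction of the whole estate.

Keturah receives 1/15 of the estate.

Liora takes two-fifths of £870,000 = £348,000. The remaining £522,000 passes to the descendants.
The descendants' portion (£522,000) is divided into 3 shares of £174,000: Ingrid and Liesel each take £174,000; Willa's £174,000 share passes to Willa's issue.
Willa's share (£174,000) is divided into 3 shares of £58,000: Jarrah, Keturah, and Niko each take £58,000.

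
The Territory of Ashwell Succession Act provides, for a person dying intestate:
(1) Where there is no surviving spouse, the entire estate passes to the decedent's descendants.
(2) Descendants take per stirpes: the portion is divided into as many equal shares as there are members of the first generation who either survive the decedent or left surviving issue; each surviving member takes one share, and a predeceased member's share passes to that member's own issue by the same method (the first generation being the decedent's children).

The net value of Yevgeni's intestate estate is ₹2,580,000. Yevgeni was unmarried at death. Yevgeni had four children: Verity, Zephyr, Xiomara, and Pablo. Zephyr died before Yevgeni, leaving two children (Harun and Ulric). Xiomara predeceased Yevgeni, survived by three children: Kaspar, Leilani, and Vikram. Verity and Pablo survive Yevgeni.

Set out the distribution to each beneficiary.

Verity: ₹645,000; Harun: ₹322,500; Ulric: ₹322,500; Kaspar: ₹215,000; Leilani: ₹215,000; Vikram: ₹215,000; Pablo: ₹645,000

The entire ₹2,580,000 passes to the descendants.
That amount (₹2,580,000) is divided into 4 shares of ₹645,000: Verity and Pablo each take ₹645,000; Zephyr's ₹645,000 share passes to Zephyr's issue; Xiomara's ₹645,000 share passes to Xiomara's issue.
Zephyr's share (₹645,000) is divided into 2 shares of ₹322,500: Harun and Ulric each take ₹322,500.
Xiomara's share (₹645,000) is divided into 3 shares of ₹215,000: Kaspar, Leilani, and Vikram each take ₹215,000.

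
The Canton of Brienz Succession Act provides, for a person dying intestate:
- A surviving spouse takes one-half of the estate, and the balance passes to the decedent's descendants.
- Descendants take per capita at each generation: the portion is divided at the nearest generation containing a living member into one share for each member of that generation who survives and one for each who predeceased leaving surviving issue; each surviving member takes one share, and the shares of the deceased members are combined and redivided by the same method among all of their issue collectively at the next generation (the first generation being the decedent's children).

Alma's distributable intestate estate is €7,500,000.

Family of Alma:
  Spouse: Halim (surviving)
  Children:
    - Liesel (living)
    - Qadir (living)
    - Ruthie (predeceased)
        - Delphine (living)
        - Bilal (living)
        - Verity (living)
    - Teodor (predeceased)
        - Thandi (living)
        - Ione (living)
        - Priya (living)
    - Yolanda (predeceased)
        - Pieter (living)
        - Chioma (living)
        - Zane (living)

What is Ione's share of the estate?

Ione receives €250,000.

Halim takes one-half of €7,500,000 = €3,750,000. The remaining €3,750,000 passes to the descendants.
The descendants' portion (€3,750,000) is divided at the children's generation into 5 shares of €750,000. Liesel and Qadir each take €750,000. The 3 shares of the deceased (Ruthie, Teodor, and Yolanda) are combined into a pool of €2,250,000.
That pool (€2,250,000) is divided at the grandchildren's generation equally among Delphine, Bilal, Verity, Thandi, Ione, Priya, Pieter, Chioma, and Zane: €250,000 each.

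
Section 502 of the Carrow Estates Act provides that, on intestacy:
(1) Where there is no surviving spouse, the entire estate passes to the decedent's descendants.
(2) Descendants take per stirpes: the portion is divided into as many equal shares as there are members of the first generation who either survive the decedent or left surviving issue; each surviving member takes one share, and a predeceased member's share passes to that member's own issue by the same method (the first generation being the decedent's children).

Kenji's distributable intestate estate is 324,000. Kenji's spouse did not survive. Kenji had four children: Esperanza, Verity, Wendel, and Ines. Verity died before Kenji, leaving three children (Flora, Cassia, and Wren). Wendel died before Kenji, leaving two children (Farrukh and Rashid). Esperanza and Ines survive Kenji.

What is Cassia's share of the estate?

The entire 324,000 passes to the descendants.
That amount (324,000) is divided into 4 shares of 81,000: Esperanza and Ines each take 81,000; Verity's 81,000 share passes to Verity's issue; Wendel's 81,000 share passes to Wendel's issue.
Verity's share (81,000) is divided into 3 shares of 27,000: Flora, Cassia, and Wren each take 27,000.
Wendel's share (81,000) is divided into 2 shares of 40,500: Farrukh and Rashid each take 40,500.

Cassia receives 27,000.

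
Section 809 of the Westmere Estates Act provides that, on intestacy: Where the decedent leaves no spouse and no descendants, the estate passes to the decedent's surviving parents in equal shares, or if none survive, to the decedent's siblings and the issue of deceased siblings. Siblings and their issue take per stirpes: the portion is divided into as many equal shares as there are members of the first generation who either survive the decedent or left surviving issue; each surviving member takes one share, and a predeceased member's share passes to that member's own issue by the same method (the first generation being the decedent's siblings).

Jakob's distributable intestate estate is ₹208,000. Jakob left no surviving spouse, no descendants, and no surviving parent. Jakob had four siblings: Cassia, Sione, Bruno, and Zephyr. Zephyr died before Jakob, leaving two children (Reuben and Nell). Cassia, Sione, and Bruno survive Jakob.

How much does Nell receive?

Nell receives ₹26,000.

The entire ₹208,000 passes to the siblings and their issue.
That amount (₹208,000) is divided into 4 shares of ₹52,000: Cassia, Sione, and Bruno each take ₹52,000; Zephyr's ₹52,000 share passes to Zephyr's issue.
Zephyr's share (₹52,000) is divided into 2 shares of ₹26,000: Reuben and Nell each take ₹26,000.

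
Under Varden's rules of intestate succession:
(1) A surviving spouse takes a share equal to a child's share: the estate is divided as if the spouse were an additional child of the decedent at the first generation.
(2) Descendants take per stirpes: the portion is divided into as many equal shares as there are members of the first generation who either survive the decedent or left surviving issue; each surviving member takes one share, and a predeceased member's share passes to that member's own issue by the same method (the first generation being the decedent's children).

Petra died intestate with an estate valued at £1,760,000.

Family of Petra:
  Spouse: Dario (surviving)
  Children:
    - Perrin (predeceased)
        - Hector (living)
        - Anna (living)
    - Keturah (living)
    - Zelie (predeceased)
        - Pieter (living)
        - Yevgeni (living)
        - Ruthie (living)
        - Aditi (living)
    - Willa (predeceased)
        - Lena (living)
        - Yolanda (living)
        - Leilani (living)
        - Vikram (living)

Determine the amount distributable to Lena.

The spouse counts as an additional share at the children's level, so there are 5 primary shares of £352,000. Dario takes one such share (£352,000).
The children's combined portion (£1,408,000) is divided into 4 shares of £352,000: Keturah takes £352,000; Perrin's £352,000 share passes to Perrin's issue; Zelie's £352,000 share passes to Zelie's issue; Willa's £352,000 share passes to Willa's issue.
Perrin's share (£352,000) is divided into 2 shares of £176,000: Hector and Anna each take £176,000.
Zelie's share (£352,000) is divided into 4 shares of £88,000: Pieter, Yevgeni, Ruthie, and Aditi each take £88,000.
Willa's share (£352,000) is divided into 4 shares of £88,000: Lena, Yolanda, Leilani, and Vikram each take £88,000.

Lena receives £88,000.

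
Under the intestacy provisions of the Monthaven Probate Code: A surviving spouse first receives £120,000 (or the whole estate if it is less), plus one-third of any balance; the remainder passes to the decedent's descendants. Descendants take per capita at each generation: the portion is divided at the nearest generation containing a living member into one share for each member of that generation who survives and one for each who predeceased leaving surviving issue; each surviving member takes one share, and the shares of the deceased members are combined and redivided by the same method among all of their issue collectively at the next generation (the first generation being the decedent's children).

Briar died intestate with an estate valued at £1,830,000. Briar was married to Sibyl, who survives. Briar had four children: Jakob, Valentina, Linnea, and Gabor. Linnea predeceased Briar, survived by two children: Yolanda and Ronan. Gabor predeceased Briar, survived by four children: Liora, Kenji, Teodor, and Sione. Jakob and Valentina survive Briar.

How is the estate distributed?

Sibyl: £690,000; Jakob: £285,000; Valentina: £285,000; Yolanda: £95,000; Ronan: £95,000; Liora: £95,000; Kenji: £95,000; Teodor: £95,000; Sione: £95,000

Sibyl first takes £120,000, leaving a balance of £1,710,000. Sibyl then takes one-third of the balance (£570,000), for a total of £690,000. The remaining £1,140,000 passes to the descendants.
The descendants' portion (£1,140,000) is divided at the children's generation into 4 shares of £285,000. Jakob and Valentina each take £285,000. The 2 shares of the deceased (Linnea and Gabor) are combined into a pool of £570,000.
That pool (£570,000) is divided at the grandchildren's generation equally among Yolanda, Ronan, Liora, Kenji, Teodor, and Sione: £95,000 each.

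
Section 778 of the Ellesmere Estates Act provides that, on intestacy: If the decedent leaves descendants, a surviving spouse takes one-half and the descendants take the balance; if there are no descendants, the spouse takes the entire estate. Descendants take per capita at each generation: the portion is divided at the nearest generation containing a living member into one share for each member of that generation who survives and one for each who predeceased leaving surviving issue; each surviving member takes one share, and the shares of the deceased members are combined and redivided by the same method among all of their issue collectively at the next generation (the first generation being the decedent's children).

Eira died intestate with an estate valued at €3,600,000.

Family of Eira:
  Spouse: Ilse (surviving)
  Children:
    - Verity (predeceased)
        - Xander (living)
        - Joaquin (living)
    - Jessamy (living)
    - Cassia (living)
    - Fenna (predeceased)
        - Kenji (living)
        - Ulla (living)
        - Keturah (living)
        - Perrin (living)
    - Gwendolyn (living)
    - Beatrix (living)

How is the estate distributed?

Ilse takes one-half of €3,600,000 = €1,800,000. The remaining €1,800,000 passes to the descendants.
The descendants' portion (€1,800,000) is divided at the children's generation into 6 shares of €300,000. Jessamy, Cassia, Gwendolyn, and Beatrix each take €300,000. The 2 shares of the deceased (Verity and Fenna) are combined into a pool of €600,000.
That pool (€600,000) is divided at the grandchildren's generation equally among Xander, Joaquin, Kenji, Ulla, Keturah, and Perrin: €100,000 each.

Ilse: €1,800,000; Xander: €100,000; Joaquin: €100,000; Jessamy: €300,000; Cassia: €300,000; Kenji: €100,000; Ulla: €100,000; Keturah: €100,000; Perrin: €100,000; Gwendolyn: €300,000; Beatrix: €300,000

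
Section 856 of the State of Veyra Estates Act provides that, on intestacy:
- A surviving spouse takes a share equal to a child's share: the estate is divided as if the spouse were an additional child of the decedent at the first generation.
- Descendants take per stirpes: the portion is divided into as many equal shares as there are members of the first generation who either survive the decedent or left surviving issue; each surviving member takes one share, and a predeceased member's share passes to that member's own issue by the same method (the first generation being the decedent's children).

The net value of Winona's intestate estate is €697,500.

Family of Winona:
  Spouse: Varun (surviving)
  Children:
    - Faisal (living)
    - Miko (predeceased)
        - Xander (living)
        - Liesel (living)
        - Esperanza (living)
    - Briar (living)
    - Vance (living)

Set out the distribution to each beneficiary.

Varun: €139,500; Faisal: €139,500; Xander: €46,500; Liesel: €46,500; Esperanza: €46,500; Briar: €139,500; Vance: €139,500

The spouse counts as an additional share at the children's level, so there are 5 primary shares of €139,500. Varun takes one such share (€139,500).
The children's combined portion (€558,000) is divided into 4 shares of €139,500: Faisal, Briar, and Vance each take €139,500; Miko's €139,500 share passes to Miko's issue.
Miko's share (€139,500) is divided into 3 shares of €46,500: Xander, Liesel, and Esperanza each take €46,500.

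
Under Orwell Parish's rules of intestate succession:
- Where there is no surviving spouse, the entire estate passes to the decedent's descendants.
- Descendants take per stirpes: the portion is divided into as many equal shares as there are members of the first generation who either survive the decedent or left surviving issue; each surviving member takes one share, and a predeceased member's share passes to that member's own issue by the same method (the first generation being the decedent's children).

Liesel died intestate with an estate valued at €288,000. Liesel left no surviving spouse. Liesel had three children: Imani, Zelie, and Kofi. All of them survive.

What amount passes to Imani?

Imani receives €96,000.

The entire €288,000 passes to the descendants.
That amount (€288,000) is divided into 3 shares of €96,000: Imani, Zelie, and Kofi each take €96,000.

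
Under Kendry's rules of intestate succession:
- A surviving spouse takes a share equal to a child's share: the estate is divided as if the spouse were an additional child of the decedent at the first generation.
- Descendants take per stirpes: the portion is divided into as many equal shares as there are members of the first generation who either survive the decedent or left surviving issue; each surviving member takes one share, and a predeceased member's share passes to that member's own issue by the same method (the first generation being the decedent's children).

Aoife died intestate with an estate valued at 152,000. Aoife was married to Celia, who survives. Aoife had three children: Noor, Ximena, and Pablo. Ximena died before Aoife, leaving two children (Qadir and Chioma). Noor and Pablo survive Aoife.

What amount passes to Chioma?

The spouse counts as an additional share at the children's level, so there are 4 primary shares of 38,000. Celia takes one such share (38,000).
The children's combined portion (114,000) is divided into 3 shares of 38,000: Noor and Pablo each take 38,000; Ximena's 38,000 share passes to Ximena's issue.
Ximena's share (38,000) is divided into 2 shares of 19,000: Qadir and Chioma each take 19,000.

Chioma receives 19,000.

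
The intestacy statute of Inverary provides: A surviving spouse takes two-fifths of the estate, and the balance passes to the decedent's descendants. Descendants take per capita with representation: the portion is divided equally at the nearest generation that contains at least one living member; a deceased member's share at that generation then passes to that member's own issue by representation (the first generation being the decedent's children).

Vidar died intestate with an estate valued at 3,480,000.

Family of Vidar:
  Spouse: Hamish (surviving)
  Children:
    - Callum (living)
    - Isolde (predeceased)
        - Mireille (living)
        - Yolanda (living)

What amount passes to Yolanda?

Yolanda receives 522,000.

Hamish takes two-fifths of 3,480,000 = 1,392,000. The remaining 2,088,000 passes to the descendants.
The descendants' portion (2,088,000) is divided into 2 shares of 1,044,000: Callum takes 1,044,000; Isolde's 1,044,000 share passes to Isolde's issue.
Isolde's share (1,044,000) is divided into 2 shares of 522,000: Mireille and Yolanda each take 522,000.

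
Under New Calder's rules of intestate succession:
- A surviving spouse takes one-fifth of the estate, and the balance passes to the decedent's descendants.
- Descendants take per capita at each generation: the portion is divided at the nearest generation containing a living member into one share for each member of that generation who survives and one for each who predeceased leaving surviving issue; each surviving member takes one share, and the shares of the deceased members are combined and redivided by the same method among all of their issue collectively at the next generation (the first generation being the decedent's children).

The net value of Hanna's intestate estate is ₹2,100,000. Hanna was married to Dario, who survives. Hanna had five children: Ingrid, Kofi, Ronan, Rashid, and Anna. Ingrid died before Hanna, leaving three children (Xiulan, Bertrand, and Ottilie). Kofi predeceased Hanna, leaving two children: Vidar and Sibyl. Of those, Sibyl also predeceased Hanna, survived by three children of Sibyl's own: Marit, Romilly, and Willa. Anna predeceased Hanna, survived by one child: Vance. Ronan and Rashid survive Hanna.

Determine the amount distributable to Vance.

Vance receives ₹168,000.

Dario takes one-fifth of ₹2,100,000 = ₹420,000. The remaining ₹1,680,000 passes to the descendants.
The descendants' portion (₹1,680,000) is divided at the children's generation into 5 shares of ₹336,000. Ronan and Rashid each take ₹336,000. The 3 shares of the deceased (Ingrid, Kofi, and Anna) are combined into a pool of ₹1,008,000.
That pool (₹1,008,000) is divided at the grandchildren's generation into 6 shares of ₹168,000. Xiulan, Bertrand, Ottilie, Vidar, and Vance each take ₹168,000. The remaining share for the deceased Sibyl (₹168,000) is carried to the next generation.
That pool (₹168,000) is divided at the great-grandchildren's generation equally among Marit, Romilly, and Willa: ₹56,000 each.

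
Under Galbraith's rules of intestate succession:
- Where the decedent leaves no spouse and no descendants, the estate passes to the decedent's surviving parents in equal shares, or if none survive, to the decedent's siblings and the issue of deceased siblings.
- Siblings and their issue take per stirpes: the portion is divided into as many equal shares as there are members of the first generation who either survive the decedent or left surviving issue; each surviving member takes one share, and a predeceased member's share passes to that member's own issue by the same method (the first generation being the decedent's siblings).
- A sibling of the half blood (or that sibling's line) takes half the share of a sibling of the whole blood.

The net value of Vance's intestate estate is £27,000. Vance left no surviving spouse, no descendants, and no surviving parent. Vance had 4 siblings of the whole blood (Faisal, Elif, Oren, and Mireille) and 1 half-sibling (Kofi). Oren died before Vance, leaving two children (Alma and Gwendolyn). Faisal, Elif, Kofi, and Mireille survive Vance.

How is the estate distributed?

Faisal: £6,000; Elif: £6,000; Alma: £3,000; Gwendolyn: £3,000; Kofi: £3,000; Mireille: £6,000

The entire £27,000 passes to the siblings and their issue.
Counting each half-blood sibling's line as half a unit, there are 9/2 units in £27,000, so one unit is £6,000. Whole-blood lines (Faisal, Elif, Oren, and Mireille) take £6,000 each; half-blood lines (Kofi) take £3,000 each.
Oren's share (£6,000) is divided into 2 shares of £3,000: Alma and Gwendolyn each take £3,000.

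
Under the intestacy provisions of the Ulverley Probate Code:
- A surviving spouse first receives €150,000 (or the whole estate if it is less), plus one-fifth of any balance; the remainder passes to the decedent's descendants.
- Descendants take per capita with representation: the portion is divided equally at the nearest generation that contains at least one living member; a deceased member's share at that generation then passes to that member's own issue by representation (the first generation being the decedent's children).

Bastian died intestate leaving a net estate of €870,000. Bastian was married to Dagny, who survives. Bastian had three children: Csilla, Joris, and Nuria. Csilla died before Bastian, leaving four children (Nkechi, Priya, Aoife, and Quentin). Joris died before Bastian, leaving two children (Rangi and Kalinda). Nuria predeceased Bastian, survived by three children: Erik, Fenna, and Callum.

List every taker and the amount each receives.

Dagny first takes €150,000, leaving a balance of €720,000. Dagny then takes one-fifth of the balance (€144,000), for a total of €294,000. The remaining €576,000 passes to the descendants.
No child survives, so the initial division is made at the grandchildren's generation.
The descendants' portion (€576,000) is divided into 9 shares of €64,000: Nkechi, Priya, Aoife, Quentin, Rangi, Kalinda, Erik, Fenna, and Callum each take €64,000.

Dagny: €294,000; Nkechi: €64,000; Priya: €64,000; Aoife: €64,000; Quentin: €64,000; Rangi: €64,000; Kalinda: €64,000; Erik: €64,000; Fenna: €64,000; Callum: €64,000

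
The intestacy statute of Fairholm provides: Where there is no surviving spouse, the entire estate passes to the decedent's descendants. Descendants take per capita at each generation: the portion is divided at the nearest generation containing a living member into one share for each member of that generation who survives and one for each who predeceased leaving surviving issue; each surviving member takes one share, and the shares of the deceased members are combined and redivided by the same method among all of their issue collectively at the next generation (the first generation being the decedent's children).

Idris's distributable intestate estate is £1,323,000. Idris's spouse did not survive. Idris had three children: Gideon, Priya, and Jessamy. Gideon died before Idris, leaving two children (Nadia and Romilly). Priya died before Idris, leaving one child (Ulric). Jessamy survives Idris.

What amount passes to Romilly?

The entire £1,323,000 passes to the descendants.
That amount (£1,323,000) is divided at the children's generation into 3 shares of £441,000. Jessamy takes £441,000. The 2 shares of the deceased (Gideon and Priya) are combined into a pool of £882,000.
That pool (£882,000) is divided at the grandchildren's generation equally among Nadia, Romilly, and Ulric: £294,000 each.

Romilly receives £294,000.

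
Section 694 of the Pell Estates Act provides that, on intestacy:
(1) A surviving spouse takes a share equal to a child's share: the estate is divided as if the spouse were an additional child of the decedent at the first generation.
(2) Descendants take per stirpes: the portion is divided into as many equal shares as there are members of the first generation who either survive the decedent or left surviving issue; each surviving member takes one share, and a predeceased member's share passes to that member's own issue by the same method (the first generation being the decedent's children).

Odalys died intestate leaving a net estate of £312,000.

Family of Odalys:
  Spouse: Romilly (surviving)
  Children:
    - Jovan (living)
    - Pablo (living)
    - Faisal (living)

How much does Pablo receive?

Pablo receives £78,000.

The spouse counts as an additional share at the children's level, so there are 4 primary shares of £78,000. Romilly takes one such share (£78,000).
The children's combined portion (£234,000) is divided into 3 shares of £78,000: Jovan, Pablo, and Faisal each take £78,000.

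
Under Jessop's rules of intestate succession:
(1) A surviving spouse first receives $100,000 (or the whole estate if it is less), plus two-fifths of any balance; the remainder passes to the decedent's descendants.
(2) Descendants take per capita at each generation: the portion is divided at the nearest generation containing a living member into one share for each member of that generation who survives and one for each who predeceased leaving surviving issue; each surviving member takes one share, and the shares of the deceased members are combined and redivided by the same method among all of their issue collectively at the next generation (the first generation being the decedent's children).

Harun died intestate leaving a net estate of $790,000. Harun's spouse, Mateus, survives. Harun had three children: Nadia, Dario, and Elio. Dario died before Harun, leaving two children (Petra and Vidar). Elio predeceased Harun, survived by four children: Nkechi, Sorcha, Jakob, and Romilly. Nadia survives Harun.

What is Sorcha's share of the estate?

Sorcha receives $46,000.

Mateus first takes $100,000, leaving a balance of $690,000. Mateus then takes two-fifths of the balance ($276,000), for a total of $376,000. The remaining $414,000 passes to the descendants.
The descendants' portion ($414,000) is divided at the children's generation into 3 shares of $138,000. Nadia takes $138,000. The 2 shares of the deceased (Dario and Elio) are combined into a pool of $276,000.
That pool ($276,000) is divided at the grandchildren's generation equally among Petra, Vidar, Nkechi, Sorcha, Jakob, and Romilly: $46,000 each.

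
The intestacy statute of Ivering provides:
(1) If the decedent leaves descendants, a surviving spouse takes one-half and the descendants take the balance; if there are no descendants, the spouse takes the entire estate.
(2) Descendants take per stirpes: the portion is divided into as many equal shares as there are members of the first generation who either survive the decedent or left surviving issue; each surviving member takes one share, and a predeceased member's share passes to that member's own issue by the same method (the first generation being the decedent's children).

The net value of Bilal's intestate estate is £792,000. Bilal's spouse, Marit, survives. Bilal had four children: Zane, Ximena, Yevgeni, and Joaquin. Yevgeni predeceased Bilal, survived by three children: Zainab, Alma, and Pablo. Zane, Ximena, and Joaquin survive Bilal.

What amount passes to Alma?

Alma receives £33,000.

Marit takes one-half of £792,000 = £396,000. The remaining £396,000 passes to the descendants.
The descendants' portion (£396,000) is divided into 4 shares of £99,000: Zane, Ximena, and Joaquin each take £99,000; Yevgeni's £99,000 share passes to Yevgeni's issue.
Yevgeni's share (£99,000) is divided into 3 shares of £33,000: Zainab, Alma, and Pablo each take £33,000.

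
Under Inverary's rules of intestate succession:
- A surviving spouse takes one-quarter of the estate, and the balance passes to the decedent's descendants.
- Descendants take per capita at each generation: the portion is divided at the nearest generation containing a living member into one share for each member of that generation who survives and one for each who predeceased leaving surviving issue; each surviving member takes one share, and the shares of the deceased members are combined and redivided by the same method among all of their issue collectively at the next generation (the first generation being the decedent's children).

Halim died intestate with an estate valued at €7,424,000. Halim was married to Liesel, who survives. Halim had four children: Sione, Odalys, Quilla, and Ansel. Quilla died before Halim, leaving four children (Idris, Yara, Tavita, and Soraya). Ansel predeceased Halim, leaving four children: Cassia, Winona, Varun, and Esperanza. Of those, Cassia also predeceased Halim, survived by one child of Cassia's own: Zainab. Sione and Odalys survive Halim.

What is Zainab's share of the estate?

Liesel takes one-quarter of €7,424,000 = €1,856,000. The remaining €5,568,000 passes to the descendants.
The descendants' portion (€5,568,000) is divided at the children's generation into 4 shares of €1,392,000. Sione and Odalys each take €1,392,000. The 2 shares of the deceased (Quilla and Ansel) are combined into a pool of €2,784,000.
That pool (€2,784,000) is divided at the grandchildren's generation into 8 shares of €348,000. Idris, Yara, Tavita, Soraya, Winona, Varun, and Esperanza each take €348,000. The remaining share for the deceased Cassia (€348,000) is carried to the next generation.
That pool (€348,000) passes entirely to Zainab, the sole taker at the great-grandchildren's generation.

Zainab receives €348,000.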